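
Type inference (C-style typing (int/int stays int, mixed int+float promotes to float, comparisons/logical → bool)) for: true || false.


Operand types: bool || bool
Rule: logical operators take bool operands and yield bool
Result type: bool


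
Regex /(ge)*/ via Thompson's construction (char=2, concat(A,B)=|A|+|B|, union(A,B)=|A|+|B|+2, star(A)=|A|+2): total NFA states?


Syntax tree has 2 char leaf(s), 0 union(s), 1 star(s)
chars contribute 2×2 = 4; each union adds +2; each star adds +2
Total: 4 + 0 + 2 = 6 states


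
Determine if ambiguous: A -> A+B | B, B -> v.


precedence layered via separate nonterminal B: deterministic
Unambiguous


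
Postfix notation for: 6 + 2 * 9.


* has higher precedence, evaluate 2*9 first
Postfix: 6 2 9 * +


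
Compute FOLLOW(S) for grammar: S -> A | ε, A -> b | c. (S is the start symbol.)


$ ∈ FOLLOW(S). For each A -> αBβ: add FIRST(β)\{ε} to FOLLOW(B); if β nullable, add FOLLOW(A).
FOLLOW(S) = {$}


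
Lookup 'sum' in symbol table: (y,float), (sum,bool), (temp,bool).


Lookup 'sum' → type bool


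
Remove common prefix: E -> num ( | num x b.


Common prefix: 'num'
Factored: E -> num E', E' -> ( | x b


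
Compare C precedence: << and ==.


'<<' is shift (level 8); '==' is equality (level 6)
Higher level binds tighter
'<<' has higher precedence than '=='


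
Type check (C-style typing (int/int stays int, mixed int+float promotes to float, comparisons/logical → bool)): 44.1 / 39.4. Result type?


Operand types: float / float
Rule: mixed int/float promotes to float; int/int stays int
Result type: float


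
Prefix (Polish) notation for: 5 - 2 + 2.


left-to-right (same/higher precedence on left): tree is (+ (- 5 2) 2)
Prefix: + - 5 2 2


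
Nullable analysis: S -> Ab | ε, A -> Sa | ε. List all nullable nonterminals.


A nonterminal is nullable iff some alternative derives ε (directly, or every symbol in it is nullable)
Nullable: {A, S}


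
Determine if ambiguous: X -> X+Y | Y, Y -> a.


precedence layered via separate nonterminal Y: deterministic
Unambiguous


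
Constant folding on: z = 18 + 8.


18 + 8 = 26 at compile time
Optimized: z = 26


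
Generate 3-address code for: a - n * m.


Break into single-operator statements:
t1 = n * m
t2 = a - t1


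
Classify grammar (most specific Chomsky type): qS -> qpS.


LHS has context (more than one symbol) and |LHS| ≤ |RHS|
Classification: Type 1 (Context-Sensitive)


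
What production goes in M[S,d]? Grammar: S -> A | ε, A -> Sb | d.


For [S, d]: 'd' ∈ FIRST(A)
Entry: S -> A


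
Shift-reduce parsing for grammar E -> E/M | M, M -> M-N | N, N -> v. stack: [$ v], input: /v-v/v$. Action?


'v' on top is the handle for N -> v
Action: reduce (N -> v)


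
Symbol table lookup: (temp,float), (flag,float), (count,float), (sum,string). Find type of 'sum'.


Lookup 'sum' → type string


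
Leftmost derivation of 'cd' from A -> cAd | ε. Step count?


Derivation: A => cAd => cd
Steps: 2


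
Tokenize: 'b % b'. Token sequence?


Scan left to right, longest-match per lexeme
Tokens: ID(b), OP(%), ID(b)


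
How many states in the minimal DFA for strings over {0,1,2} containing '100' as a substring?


KMP-style automaton: 3 progress states + 1 absorbing accept = 4
Minimal DFA: 4 states


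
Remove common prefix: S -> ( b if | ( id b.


Common prefix: '('
Factored: S -> ( S', S' -> b if | id b


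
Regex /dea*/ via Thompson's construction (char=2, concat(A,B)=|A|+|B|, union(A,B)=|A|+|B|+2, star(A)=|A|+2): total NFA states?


Syntax tree has 3 char leaf(s), 0 union(s), 1 star(s)
chars contribute 3×2 = 6; each union adds +2; each star adds +2
Total: 6 + 0 + 2 = 8 states


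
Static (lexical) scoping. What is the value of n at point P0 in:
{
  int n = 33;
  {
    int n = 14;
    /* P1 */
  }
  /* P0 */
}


n declared in the same block as P0
n = 33


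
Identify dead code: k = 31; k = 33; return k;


first assignment to k is overwritten before any read
Dead: 'k = 31'


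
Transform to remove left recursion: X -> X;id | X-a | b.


Left-recursive alternatives: X;id, X-a; non-recursive: b
Introduce X': X -> bX', X' -> ;idX' | -aX' | ε


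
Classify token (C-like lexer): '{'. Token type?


Pattern: delimiter/punctuation
Type: PUNCTUATION


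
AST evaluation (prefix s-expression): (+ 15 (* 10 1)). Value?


Evaluate inner: (* 10 1) = 10
Evaluate root: (+ 15 10) = 25
Result: 25


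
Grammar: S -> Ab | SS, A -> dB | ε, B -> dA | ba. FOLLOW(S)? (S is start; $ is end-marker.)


$ ∈ FOLLOW(S). For each A -> αBβ: add FIRST(β)\{ε} to FOLLOW(B); if β nullable, add FOLLOW(A).
FOLLOW(S) = {$, b, d}


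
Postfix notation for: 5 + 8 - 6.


Left to right (same or higher precedence on left)
Postfix: 5 8 + 6 -


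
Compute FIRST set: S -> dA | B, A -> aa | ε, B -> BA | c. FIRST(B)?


Per alternative of B: FIRST(BA) = {c}; FIRST(c) = {c}
FIRST(B) = {c}


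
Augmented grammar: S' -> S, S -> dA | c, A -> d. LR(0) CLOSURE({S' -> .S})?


Start: S' -> .S
For each item with dot before a nonterminal B, add B -> .γ for every B-production
Closure: [S' -> .S, S -> .dA, S -> .c]


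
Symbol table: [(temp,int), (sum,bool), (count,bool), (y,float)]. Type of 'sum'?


Lookup 'sum' → type bool


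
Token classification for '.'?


Pattern: operator symbol
Type: OPERATOR


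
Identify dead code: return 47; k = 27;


statement follows a return and is unreachable
Dead: 'k = 27'


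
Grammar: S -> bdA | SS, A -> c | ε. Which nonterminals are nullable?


A nonterminal is nullable iff some alternative derives ε (directly, or every symbol in it is nullable)
Nullable: {A}


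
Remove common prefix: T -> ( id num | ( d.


Common prefix: '('
Factored: T -> ( T', T' -> id num | d


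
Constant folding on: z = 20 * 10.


20 * 10 = 200 at compile time
Optimized: z = 200


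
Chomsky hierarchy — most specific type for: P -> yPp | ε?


Single nonterminal LHS, but y^n p^n is not regular
Classification: Type 2 (Context-Free)


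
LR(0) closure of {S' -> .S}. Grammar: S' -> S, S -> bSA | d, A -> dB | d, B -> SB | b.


Start: S' -> .S
For each item with dot before a nonterminal B, add B -> .γ for every B-production
Closure: [S' -> .S, S -> .bSA, S -> .d]


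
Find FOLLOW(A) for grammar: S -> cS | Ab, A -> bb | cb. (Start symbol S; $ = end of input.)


$ ∈ FOLLOW(S). For each A -> αBβ: add FIRST(β)\{ε} to FOLLOW(B); if β nullable, add FOLLOW(A).
FOLLOW(A) = {b}


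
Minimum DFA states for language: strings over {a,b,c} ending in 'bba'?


Track the longest suffix of input matching a prefix of 'bba': 4 classes (prefixes of length 0..3)
Minimal DFA: 4 states


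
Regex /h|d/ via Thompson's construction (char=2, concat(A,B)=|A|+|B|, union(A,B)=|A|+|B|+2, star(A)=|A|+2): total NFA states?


Syntax tree has 2 char leaf(s), 1 union(s), 0 star(s)
chars contribute 2×2 = 4; each union adds +2; each star adds +2
Total: 4 + 2 + 0 = 6 states


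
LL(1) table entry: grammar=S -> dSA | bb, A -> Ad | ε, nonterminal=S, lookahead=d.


For [S, d]: 'd' ∈ FIRST(dSA)
Entry: S -> dSA


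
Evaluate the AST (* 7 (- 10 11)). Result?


Evaluate inner: (- 10 11) = -1
Evaluate root: (* 7 -1) = -7
Result: -7


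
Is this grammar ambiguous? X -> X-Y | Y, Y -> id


precedence layered via separate nonterminal Y: deterministic
Unambiguous


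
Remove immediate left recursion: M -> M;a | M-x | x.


Left-recursive alternatives: M;a, M-x; non-recursive: x
Introduce M': M -> xM', M' -> ;aM' | -xM' | ε


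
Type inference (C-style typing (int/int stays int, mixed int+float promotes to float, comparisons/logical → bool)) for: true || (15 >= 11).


Operand types: bool || bool
Rule: logical operators take bool operands and yield bool
Result type: bool


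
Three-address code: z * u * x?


Break into single-operator statements:
t1 = z * u
t2 = t1 * x


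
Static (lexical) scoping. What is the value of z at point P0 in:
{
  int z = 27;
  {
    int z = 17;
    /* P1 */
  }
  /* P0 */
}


z declared in the same block as P0
z = 27


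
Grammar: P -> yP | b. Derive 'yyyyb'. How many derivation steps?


Derivation: P => yP => yyP => yyyP => yyyyP => yyyyb
Steps: 5


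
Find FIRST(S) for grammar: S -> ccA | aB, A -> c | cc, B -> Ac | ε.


Per alternative of S: FIRST(ccA) = {c}; FIRST(aB) = {a}
FIRST(S) = {a, c}


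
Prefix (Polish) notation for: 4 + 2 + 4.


left-to-right (same/higher precedence on left): tree is (+ (+ 4 2) 4)
Prefix: + + 4 2 4


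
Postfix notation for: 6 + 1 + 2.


Left to right (same or higher precedence on left)
Postfix: 6 1 + 2 +


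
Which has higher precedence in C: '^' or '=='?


'==' is equality (level 6); '^' is bitwise XOR (level 4)
Higher level binds tighter
'==' has higher precedence than '^'


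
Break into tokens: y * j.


Scan left to right, longest-match per lexeme
Tokens: ID(y), OP(*), ID(j)


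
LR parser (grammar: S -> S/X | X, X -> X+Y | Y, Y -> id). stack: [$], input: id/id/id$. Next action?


no handle on stack; shift 'id'
Action: shift


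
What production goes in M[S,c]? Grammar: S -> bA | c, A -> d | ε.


For [S, c]: 'c' ∈ FIRST(c)
Entry: S -> c


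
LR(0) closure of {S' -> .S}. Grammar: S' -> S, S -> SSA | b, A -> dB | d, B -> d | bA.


Start: S' -> .S
For each item with dot before a nonterminal B, add B -> .γ for every B-production
Closure: [S' -> .S, S -> .SSA, S -> .b]


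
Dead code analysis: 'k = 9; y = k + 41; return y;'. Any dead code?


k is read by y's definition; y is returned
No dead code


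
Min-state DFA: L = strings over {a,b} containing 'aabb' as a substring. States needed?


KMP-style automaton: 4 progress states + 1 absorbing accept = 5
Minimal DFA: 5 states


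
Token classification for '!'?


Pattern: operator symbol
Type: OPERATOR


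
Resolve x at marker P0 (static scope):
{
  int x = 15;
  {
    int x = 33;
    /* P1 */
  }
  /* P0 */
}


x declared in the same block as P0
x = 15


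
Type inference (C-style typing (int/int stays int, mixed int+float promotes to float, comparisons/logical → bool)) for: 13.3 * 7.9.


Operand types: float * float
Rule: mixed int/float promotes to float; int/int stays int
Result type: float


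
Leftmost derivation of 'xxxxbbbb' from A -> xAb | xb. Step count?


Derivation: A => xAb => xxAbb => xxxAbbb => xxxxbbbb
Steps: 4


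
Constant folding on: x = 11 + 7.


11 + 7 = 18 at compile time
Optimized: x = 18


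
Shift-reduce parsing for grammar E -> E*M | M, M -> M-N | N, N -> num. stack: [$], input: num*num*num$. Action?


no handle on stack; shift 'num'
Action: shift


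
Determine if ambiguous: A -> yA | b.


right-linear, alternatives start with distinct terminals 'y' vs 'b': unique leftmost derivation
Unambiguous


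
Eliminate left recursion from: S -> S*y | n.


Left-recursive alternatives: S*y; non-recursive: n
Introduce S': S -> nS', S' -> *yS' | ε


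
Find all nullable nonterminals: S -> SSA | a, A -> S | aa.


A nonterminal is nullable iff some alternative derives ε (directly, or every symbol in it is nullable)
Nullable: {}


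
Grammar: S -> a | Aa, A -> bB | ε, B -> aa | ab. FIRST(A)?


Per alternative of A: FIRST(bB) = {b}; FIRST(ε) = {ε}
FIRST(A) = {b, ε}


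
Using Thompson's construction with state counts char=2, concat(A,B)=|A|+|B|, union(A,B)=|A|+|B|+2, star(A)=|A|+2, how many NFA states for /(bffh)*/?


Syntax tree has 4 char leaf(s), 0 union(s), 1 star(s)
chars contribute 4×2 = 8; each union adds +2; each star adds +2
Total: 8 + 0 + 2 = 10 states


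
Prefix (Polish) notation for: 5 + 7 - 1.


left-to-right (same/higher precedence on left): tree is (- (+ 5 7) 1)
Prefix: - + 5 7 1


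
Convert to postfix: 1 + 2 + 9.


Left to right (same or higher precedence on left)
Postfix: 1 2 + 9 +


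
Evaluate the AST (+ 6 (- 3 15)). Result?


Evaluate inner: (- 3 15) = -12
Evaluate root: (+ 6 -12) = -6
Result: -6


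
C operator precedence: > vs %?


'%' is multiplicative (level 10); '>' is relational (level 7)
Higher level binds tighter
'%' has higher precedence than '>'


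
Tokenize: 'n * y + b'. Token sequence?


Scan left to right, longest-match per lexeme
Tokens: ID(n), OP(*), ID(y), OP(+), ID(b)


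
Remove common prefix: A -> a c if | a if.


Common prefix: 'a'
Factored: A -> a A', A' -> c if | if


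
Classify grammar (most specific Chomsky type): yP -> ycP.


LHS has context (more than one symbol) and |LHS| ≤ |RHS|
Classification: Type 1 (Context-Sensitive)


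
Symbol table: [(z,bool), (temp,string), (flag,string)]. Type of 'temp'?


Lookup 'temp' → type string


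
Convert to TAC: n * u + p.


Break into single-operator statements:
t1 = n * u
t2 = t1 + p


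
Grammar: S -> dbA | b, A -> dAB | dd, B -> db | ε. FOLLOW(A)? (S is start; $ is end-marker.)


$ ∈ FOLLOW(S). For each A -> αBβ: add FIRST(β)\{ε} to FOLLOW(B); if β nullable, add FOLLOW(A).
FOLLOW(A) = {$, d}


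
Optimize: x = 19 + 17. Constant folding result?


19 + 17 = 36 at compile time
Optimized: x = 36


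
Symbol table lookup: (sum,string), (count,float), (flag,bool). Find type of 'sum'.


Lookup 'sum' → type string


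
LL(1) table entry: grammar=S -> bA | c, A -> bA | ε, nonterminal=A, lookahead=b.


For [A, b]: 'b' ∈ FIRST(bA)
Entry: A -> bA


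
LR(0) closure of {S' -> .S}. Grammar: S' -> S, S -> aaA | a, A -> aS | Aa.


Start: S' -> .S
For each item with dot before a nonterminal B, add B -> .γ for every B-production
Closure: [S' -> .S, S -> .aaA, S -> .a]


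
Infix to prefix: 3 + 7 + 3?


left-to-right (same/higher precedence on left): tree is (+ (+ 3 7) 3)
Prefix: + + 3 7 3


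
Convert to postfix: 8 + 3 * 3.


* has higher precedence, evaluate 3*3 first
Postfix: 8 3 3 * +


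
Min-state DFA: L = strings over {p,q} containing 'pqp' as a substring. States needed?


KMP-style automaton: 3 progress states + 1 absorbing accept = 4
Minimal DFA: 4 states


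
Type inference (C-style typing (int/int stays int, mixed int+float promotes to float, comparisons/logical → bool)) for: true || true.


Operand types: bool || bool
Rule: logical operators take bool operands and yield bool
Result type: bool


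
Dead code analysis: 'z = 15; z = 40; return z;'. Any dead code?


first assignment to z is overwritten before any read
Dead: 'z = 15'


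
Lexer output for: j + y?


Scan left to right, longest-match per lexeme
Tokens: ID(j), OP(+), ID(y)


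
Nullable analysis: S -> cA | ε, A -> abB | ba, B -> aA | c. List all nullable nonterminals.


A nonterminal is nullable iff some alternative derives ε (directly, or every symbol in it is nullable)
Nullable: {S}


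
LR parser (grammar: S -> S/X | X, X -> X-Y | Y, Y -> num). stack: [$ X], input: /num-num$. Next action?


lookahead ∉ {-} so X won't extend; reduce S -> X
Action: reduce (S -> X)


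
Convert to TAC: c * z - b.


Break into single-operator statements:
t1 = c * z
t2 = t1 - b


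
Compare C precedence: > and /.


'/' is multiplicative (level 10); '>' is relational (level 7)
Higher level binds tighter
'/' has higher precedence than '>'


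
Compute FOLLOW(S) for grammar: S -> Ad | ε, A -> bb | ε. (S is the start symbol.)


$ ∈ FOLLOW(S). For each A -> αBβ: add FIRST(β)\{ε} to FOLLOW(B); if β nullable, add FOLLOW(A).
FOLLOW(S) = {$}


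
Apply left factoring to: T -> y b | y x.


Common prefix: 'y'
Factored: T -> y T', T' -> b | x


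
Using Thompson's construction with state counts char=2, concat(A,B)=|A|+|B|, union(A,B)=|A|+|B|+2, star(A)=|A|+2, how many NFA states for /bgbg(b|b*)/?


Syntax tree has 6 char leaf(s), 1 union(s), 1 star(s)
chars contribute 6×2 = 12; each union adds +2; each star adds +2
Total: 12 + 2 + 2 = 16 states


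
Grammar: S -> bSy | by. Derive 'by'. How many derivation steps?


Derivation: S => by
Steps: 1


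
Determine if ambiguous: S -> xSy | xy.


balanced x^n…y^n: each string has a unique parse
Unambiguous


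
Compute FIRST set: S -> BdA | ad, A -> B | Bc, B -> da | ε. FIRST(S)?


Per alternative of S: FIRST(BdA) = {d}; FIRST(ad) = {a}
FIRST(S) = {a, d}


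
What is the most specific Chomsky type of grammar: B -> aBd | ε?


Single nonterminal LHS, but a^n d^n is not regular
Classification: Type 2 (Context-Free)


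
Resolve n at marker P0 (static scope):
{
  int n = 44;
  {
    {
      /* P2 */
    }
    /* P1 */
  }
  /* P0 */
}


n declared in the same block as P0
n = 44


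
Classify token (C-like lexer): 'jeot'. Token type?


Pattern: letter/underscore followed by alphanumerics, not a keyword
Type: IDENTIFIER


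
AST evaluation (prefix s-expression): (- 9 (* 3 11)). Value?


Evaluate inner: (* 3 11) = 33
Evaluate root: (- 9 33) = -24
Result: -24


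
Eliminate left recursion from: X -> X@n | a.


Left-recursive alternatives: X@n; non-recursive: a
Introduce X': X -> aX', X' -> @nX' | ε


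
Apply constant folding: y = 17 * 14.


17 * 14 = 238 at compile time
Optimized: y = 238


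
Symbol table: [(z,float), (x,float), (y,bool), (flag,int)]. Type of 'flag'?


Lookup 'flag' → type int


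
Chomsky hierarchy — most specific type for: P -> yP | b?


Right-linear: every RHS is a terminal or a terminal followed by one nonterminal
Classification: Type 3 (Regular)


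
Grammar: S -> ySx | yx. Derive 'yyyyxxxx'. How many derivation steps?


Derivation: S => ySx => yySxx => yyySxxx => yyyyxxxx
Steps: 4


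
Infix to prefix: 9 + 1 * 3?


'*' binds tighter: tree is (+ 9 (* 1 3))
Prefix: + 9 * 1 3


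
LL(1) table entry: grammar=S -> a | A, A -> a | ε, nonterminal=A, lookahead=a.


For [A, a]: 'a' ∈ FIRST(a)
Entry: A -> a


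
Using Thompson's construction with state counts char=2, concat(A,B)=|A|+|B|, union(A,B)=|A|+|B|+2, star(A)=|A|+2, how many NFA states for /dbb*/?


Syntax tree has 3 char leaf(s), 0 union(s), 1 star(s)
chars contribute 3×2 = 6; each union adds +2; each star adds +2
Total: 6 + 0 + 2 = 8 states


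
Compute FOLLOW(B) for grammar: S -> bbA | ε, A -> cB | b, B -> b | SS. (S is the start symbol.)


$ ∈ FOLLOW(S). For each A -> αBβ: add FIRST(β)\{ε} to FOLLOW(B); if β nullable, add FOLLOW(A).
FOLLOW(B) = {$, b}


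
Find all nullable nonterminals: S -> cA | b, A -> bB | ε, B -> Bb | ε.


A nonterminal is nullable iff some alternative derives ε (directly, or every symbol in it is nullable)
Nullable: {A, B}


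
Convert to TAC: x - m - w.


Break into single-operator statements:
t1 = x - m
t2 = t1 - w


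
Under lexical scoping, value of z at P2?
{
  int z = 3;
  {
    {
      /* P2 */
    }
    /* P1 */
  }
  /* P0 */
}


P2's block does not declare z; resolves to the enclosing declaration at depth 0
z = 3


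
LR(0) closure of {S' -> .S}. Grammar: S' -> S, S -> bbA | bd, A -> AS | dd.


Start: S' -> .S
For each item with dot before a nonterminal B, add B -> .γ for every B-production
Closure: [S' -> .S, S -> .bbA, S -> .bd]


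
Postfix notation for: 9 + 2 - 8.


Left to right (same or higher precedence on left)
Postfix: 9 2 + 8 -


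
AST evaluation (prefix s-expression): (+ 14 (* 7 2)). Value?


Evaluate inner: (* 7 2) = 14
Evaluate root: (+ 14 14) = 28
Result: 28


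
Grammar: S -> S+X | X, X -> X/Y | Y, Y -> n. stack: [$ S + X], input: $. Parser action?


handle 'S+X' on top; lookahead ∈ FOLLOW(S) = {+, $}
Action: reduce (S -> S+X)


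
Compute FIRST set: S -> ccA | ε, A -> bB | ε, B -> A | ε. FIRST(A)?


Per alternative of A: FIRST(bB) = {b}; FIRST(ε) = {ε}
FIRST(A) = {b, ε}


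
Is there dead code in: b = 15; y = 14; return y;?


b is assigned but never read
Dead: 'b = 15'


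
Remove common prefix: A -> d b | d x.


Common prefix: 'd'
Factored: A -> d A', A' -> b | x


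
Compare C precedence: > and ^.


'>' is relational (level 7); '^' is bitwise XOR (level 4)
Higher level binds tighter
'>' has higher precedence than '^'


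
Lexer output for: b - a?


Scan left to right, longest-match per lexeme
Tokens: ID(b), OP(-), ID(a)


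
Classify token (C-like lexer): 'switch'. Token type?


Pattern: reserved word
Type: KEYWORD


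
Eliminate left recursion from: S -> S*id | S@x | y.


Left-recursive alternatives: S*id, S@x; non-recursive: y
Introduce S': S -> yS', S' -> *idS' | @xS' | ε


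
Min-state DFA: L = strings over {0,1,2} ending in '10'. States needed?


Track the longest suffix of input matching a prefix of '10': 3 classes (prefixes of length 0..2)
Minimal DFA: 3 states


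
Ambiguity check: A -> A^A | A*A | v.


'v^v*v' has two parse trees (no precedence encoded between ^ and *)
Ambiguous


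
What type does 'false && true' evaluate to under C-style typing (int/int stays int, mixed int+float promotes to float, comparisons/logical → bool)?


Operand types: bool && bool
Rule: logical operators take bool operands and yield bool
Result type: bool


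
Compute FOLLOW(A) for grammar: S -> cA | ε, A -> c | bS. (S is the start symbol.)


$ ∈ FOLLOW(S). For each A -> αBβ: add FIRST(β)\{ε} to FOLLOW(B); if β nullable, add FOLLOW(A).
FOLLOW(A) = {$}


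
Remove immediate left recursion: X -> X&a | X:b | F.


Left-recursive alternatives: X&a, X:b; non-recursive: F
Introduce X': X -> FX', X' -> &aX' | :bX' | ε


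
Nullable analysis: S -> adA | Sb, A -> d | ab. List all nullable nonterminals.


A nonterminal is nullable iff some alternative derives ε (directly, or every symbol in it is nullable)
Nullable: {}


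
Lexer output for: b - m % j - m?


Scan left to right, longest-match per lexeme
Tokens: ID(b), OP(-), ID(m), OP(%), ID(j), OP(-), ID(m)


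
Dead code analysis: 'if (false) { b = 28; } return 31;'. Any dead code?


condition is constant false, so the whole block is unreachable
Dead: 'if (false) { b = 28; }'


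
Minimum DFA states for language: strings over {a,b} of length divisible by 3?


Track length mod 3: states 0..2, accept at 0
Minimal DFA: 3 states


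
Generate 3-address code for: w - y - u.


Break into single-operator statements:
t1 = w - y
t2 = t1 - u


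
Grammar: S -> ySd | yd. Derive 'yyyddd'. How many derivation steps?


Derivation: S => ySd => yySdd => yyyddd
Steps: 3


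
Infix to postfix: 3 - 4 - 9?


Left to right (same or higher precedence on left)
Postfix: 3 4 - 9 -


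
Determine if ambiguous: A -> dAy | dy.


balanced d^n…y^n: each string has a unique parse
Unambiguous


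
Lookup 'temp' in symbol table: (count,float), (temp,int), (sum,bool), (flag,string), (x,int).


Lookup 'temp' → type int


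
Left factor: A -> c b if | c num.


Common prefix: 'c'
Factored: A -> c A', A' -> b if | num


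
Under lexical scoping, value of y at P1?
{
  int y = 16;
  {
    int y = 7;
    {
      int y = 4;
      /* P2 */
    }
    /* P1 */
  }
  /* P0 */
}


y declared in the same block as P1
y = 7


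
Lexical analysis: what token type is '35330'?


Pattern: digits only
Type: INTEGER_LITERAL


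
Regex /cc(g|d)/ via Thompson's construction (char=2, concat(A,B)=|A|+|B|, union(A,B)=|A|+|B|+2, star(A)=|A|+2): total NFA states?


Syntax tree has 4 char leaf(s), 1 union(s), 0 star(s)
chars contribute 4×2 = 8; each union adds +2; each star adds +2
Total: 8 + 2 + 0 = 10 states


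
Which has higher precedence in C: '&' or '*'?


'*' is multiplicative (level 10); '&' is bitwise AND (level 5)
Higher level binds tighter
'*' has higher precedence than '&'


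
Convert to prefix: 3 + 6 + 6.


left-to-right (same/higher precedence on left): tree is (+ (+ 3 6) 6)
Prefix: + + 3 6 6


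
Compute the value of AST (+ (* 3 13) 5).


Evaluate inner: (* 3 13) = 39
Evaluate root: (+ 39 5) = 44
Result: 44


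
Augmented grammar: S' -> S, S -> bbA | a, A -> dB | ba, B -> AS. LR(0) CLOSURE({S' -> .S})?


Start: S' -> .S
For each item with dot before a nonterminal B, add B -> .γ for every B-production
Closure: [S' -> .S, S -> .bbA, S -> .a]


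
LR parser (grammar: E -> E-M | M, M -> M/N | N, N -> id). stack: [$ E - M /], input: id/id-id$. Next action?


no handle; shift 'id'
Action: shift


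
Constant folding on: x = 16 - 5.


16 - 5 = 11 at compile time
Optimized: x = 11


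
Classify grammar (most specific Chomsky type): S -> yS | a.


Right-linear: every RHS is a terminal or a terminal followed by one nonterminal
Classification: Type 3 (Regular)


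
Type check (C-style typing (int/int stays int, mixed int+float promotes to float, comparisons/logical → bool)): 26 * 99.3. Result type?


Operand types: int * float
Rule: mixed int/float promotes to float; int/int stays int
Result type: float


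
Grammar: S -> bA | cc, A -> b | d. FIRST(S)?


Per alternative of S: FIRST(bA) = {b}; FIRST(cc) = {c}
FIRST(S) = {b, c}


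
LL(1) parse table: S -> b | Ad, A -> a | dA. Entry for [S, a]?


For [S, a]: 'a' ∈ FIRST(Ad)
Entry: S -> Ad


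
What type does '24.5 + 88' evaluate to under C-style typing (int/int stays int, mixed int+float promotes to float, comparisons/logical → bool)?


Operand types: float + int
Rule: mixed int/float promotes to float; int/int stays int
Result type: float


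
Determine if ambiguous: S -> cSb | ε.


balanced c^n…b^n: each string has a unique parse
Unambiguous


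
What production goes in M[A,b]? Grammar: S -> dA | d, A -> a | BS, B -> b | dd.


For [A, b]: 'b' ∈ FIRST(BS)
Entry: A -> BS


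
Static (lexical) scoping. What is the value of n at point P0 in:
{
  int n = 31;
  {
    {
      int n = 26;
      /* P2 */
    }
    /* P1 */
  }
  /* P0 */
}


n declared in the same block as P0
n = 31


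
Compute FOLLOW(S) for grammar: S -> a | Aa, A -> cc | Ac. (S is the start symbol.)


$ ∈ FOLLOW(S). For each A -> αBβ: add FIRST(β)\{ε} to FOLLOW(B); if β nullable, add FOLLOW(A).
FOLLOW(S) = {$}


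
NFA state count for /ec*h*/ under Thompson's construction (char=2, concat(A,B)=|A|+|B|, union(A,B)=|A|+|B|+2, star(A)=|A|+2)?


Syntax tree has 3 char leaf(s), 0 union(s), 2 star(s)
chars contribute 3×2 = 6; each union adds +2; each star adds +2
Total: 6 + 0 + 4 = 10 states


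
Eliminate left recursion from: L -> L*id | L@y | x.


Left-recursive alternatives: L*id, L@y; non-recursive: x
Introduce L': L -> xL', L' -> *idL' | @yL' | ε


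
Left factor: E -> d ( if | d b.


Common prefix: 'd'
Factored: E -> d E', E' -> ( if | b


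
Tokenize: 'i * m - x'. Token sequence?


Scan left to right, longest-match per lexeme
Tokens: ID(i), OP(*), ID(m), OP(-), ID(x)


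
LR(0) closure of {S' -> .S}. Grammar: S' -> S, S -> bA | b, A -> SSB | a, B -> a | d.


Start: S' -> .S
For each item with dot before a nonterminal B, add B -> .γ for every B-production
Closure: [S' -> .S, S -> .bA, S -> .b]


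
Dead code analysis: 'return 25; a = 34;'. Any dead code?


statement follows a return and is unreachable
Dead: 'a = 34'


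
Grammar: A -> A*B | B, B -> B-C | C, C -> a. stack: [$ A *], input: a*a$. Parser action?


no handle ('A*' is not any RHS); shift 'a'
Action: shift


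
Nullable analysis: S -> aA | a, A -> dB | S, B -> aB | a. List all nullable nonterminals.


A nonterminal is nullable iff some alternative derives ε (directly, or every symbol in it is nullable)
Nullable: {}


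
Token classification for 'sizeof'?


Pattern: reserved word
Type: KEYWORD


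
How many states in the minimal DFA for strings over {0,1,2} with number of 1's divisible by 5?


Track (count of 1) mod 5: states 0..4, accept at 0
Minimal DFA: 5 states


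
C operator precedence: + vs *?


'*' is multiplicative (level 10); '+' is additive (level 9)
Higher level binds tighter
'*' has higher precedence than '+'


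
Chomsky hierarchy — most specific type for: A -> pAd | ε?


Single nonterminal LHS, but p^n d^n is not regular
Classification: Type 2 (Context-Free)


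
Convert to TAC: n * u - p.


Break into single-operator statements:
t1 = n * u
t2 = t1 - p


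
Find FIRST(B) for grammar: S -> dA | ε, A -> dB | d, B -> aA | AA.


Per alternative of B: FIRST(aA) = {a}; FIRST(AA) = {d}
FIRST(B) = {a, d}


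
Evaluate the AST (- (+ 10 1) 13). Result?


Evaluate inner: (+ 10 1) = 11
Evaluate root: (- 11 13) = -2
Result: -2


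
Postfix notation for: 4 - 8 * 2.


* has higher precedence, evaluate 8*2 first
Postfix: 4 8 2 * -


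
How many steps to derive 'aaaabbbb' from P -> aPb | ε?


Derivation: P => aPb => aaPbb => aaaPbbb => aaaaPbbbb => aaaabbbb
Steps: 5


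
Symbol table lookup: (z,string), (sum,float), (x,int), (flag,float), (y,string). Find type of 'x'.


Lookup 'x' → type int


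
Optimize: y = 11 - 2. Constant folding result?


11 - 2 = 9 at compile time
Optimized: y = 9


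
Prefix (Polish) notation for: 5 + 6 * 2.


'*' binds tighter: tree is (+ 5 (* 6 2))
Prefix: + 5 * 6 2


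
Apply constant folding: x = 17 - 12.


17 - 12 = 5 at compile time
Optimized: x = 5


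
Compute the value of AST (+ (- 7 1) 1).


Evaluate inner: (- 7 1) = 6
Evaluate root: (+ 6 1) = 7
Result: 7


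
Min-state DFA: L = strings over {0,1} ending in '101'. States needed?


Track the longest suffix of input matching a prefix of '101': 4 classes (prefixes of length 0..3)
Minimal DFA: 4 states


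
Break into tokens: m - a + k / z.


Scan left to right, longest-match per lexeme
Tokens: ID(m), OP(-), ID(a), OP(+), ID(k), OP(/), ID(z)


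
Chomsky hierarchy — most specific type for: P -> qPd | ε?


Single nonterminal LHS, but q^n d^n is not regular
Classification: Type 2 (Context-Free)


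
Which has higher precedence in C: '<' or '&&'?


'<' is relational (level 7); '&&' is logical AND (level 2)
Higher level binds tighter
'<' has higher precedence than '&&'


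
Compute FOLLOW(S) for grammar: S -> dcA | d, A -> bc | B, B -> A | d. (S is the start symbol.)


$ ∈ FOLLOW(S). For each A -> αBβ: add FIRST(β)\{ε} to FOLLOW(B); if β nullable, add FOLLOW(A).
FOLLOW(S) = {$}


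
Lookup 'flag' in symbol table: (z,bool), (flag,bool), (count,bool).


Lookup 'flag' → type bool


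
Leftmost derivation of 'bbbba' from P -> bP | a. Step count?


Derivation: P => bP => bbP => bbbP => bbbbP => bbbba
Steps: 5


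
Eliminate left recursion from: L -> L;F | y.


Left-recursive alternatives: L;F; non-recursive: y
Introduce L': L -> yL', L' -> ;FL' | ε


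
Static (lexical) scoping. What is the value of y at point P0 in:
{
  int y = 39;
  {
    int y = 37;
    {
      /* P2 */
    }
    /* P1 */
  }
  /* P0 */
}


y declared in the same block as P0
y = 39


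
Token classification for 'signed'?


Pattern: reserved word
Type: KEYWORD


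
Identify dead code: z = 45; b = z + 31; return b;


z is read by b's definition; b is returned
No dead code


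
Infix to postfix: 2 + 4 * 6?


* has higher precedence, evaluate 4*6 first
Postfix: 2 4 6 * +


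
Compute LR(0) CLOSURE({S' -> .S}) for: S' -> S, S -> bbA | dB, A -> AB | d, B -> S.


Start: S' -> .S
For each item with dot before a nonterminal B, add B -> .γ for every B-production
Closure: [S' -> .S, S -> .bbA, S -> .dB]


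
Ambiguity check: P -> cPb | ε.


balanced c^n…b^n: each string has a unique parse
Unambiguous


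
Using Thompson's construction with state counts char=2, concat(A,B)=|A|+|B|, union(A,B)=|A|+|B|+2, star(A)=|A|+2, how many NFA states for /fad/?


Syntax tree has 3 char leaf(s), 0 union(s), 0 star(s)
chars contribute 3×2 = 6; each union adds +2; each star adds +2
Total: 6 + 0 + 0 = 6 states


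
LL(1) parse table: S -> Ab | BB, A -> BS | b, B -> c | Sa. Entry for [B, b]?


For [B, b]: 'b' ∈ FIRST(Sa)
Entry: B -> Sa


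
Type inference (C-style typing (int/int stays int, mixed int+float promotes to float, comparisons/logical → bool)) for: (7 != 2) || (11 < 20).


Operand types: bool || bool
Rule: logical operators take bool operands and yield bool
Result type: bool


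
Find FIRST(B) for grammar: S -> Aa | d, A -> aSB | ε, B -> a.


Per alternative of B: FIRST(a) = {a}
FIRST(B) = {a}


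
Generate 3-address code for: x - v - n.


Break into single-operator statements:
t1 = x - v
t2 = t1 - n


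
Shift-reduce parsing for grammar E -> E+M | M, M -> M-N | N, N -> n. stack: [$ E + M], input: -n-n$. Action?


'-' can extend M; shift to build M -> M-N
Action: shift


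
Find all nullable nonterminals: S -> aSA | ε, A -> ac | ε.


A nonterminal is nullable iff some alternative derives ε (directly, or every symbol in it is nullable)
Nullable: {A, S}


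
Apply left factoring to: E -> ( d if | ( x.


Common prefix: '('
Factored: E -> ( E', E' -> d if | x


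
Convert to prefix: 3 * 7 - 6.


left-to-right (same/higher precedence on left): tree is (- (* 3 7) 6)
Prefix: - * 3 7 6


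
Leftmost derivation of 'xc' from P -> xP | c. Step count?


Derivation: P => xP => xc
Steps: 2


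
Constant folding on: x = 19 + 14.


19 + 14 = 33 at compile time
Optimized: x = 33


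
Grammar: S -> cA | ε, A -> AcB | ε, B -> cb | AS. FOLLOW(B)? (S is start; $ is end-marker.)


$ ∈ FOLLOW(S). For each A -> αBβ: add FIRST(β)\{ε} to FOLLOW(B); if β nullable, add FOLLOW(A).
FOLLOW(B) = {$, c}


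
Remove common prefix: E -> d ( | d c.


Common prefix: 'd'
Factored: E -> d E', E' -> ( | c


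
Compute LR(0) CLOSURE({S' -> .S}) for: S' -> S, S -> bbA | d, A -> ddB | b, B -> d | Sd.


Start: S' -> .S
For each item with dot before a nonterminal B, add B -> .γ for every B-production
Closure: [S' -> .S, S -> .bbA, S -> .d]


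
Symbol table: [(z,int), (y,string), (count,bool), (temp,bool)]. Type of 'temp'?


Lookup 'temp' → type bool


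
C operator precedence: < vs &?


'<' is relational (level 7); '&' is bitwise AND (level 5)
Higher level binds tighter
'<' has higher precedence than '&'


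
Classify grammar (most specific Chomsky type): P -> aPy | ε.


Single nonterminal LHS, but a^n y^n is not regular
Classification: Type 2 (Context-Free)


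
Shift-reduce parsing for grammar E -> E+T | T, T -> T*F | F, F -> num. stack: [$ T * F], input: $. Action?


handle 'T*F' on top
Action: reduce (T -> T*F)


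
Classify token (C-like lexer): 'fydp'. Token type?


Pattern: letter/underscore followed by alphanumerics, not a keyword
Type: IDENTIFIER


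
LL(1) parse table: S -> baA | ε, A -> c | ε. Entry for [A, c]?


For [A, c]: 'c' ∈ FIRST(c)
Entry: A -> c


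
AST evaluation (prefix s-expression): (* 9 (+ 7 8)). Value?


Evaluate inner: (+ 7 8) = 15
Evaluate root: (* 9 15) = 135
Result: 135


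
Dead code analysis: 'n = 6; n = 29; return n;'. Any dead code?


first assignment to n is overwritten before any read
Dead: 'n = 6'


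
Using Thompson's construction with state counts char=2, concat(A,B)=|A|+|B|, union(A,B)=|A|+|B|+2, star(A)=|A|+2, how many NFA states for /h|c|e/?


Syntax tree has 3 char leaf(s), 2 union(s), 0 star(s)
chars contribute 3×2 = 6; each union adds +2; each star adds +2
Total: 6 + 4 + 0 = 10 states


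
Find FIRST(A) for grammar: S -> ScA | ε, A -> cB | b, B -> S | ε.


Per alternative of A: FIRST(cB) = {c}; FIRST(b) = {b}
FIRST(A) = {b, c}


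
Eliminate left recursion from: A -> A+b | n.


Left-recursive alternatives: A+b; non-recursive: n
Introduce A': A -> nA', A' -> +bA' | ε


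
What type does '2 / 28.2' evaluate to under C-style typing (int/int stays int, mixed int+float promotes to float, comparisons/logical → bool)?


Operand types: int / float
Rule: mixed int/float promotes to float; int/int stays int
Result type: float


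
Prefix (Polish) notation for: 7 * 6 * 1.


left-to-right (same/higher precedence on left): tree is (* (* 7 6) 1)
Prefix: * * 7 6 1


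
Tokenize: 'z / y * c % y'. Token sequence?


Scan left to right, longest-match per lexeme
Tokens: ID(z), OP(/), ID(y), OP(*), ID(c), OP(%), ID(y)


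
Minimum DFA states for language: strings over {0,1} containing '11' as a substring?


KMP-style automaton: 2 progress states + 1 absorbing accept = 3
Minimal DFA: 3 states


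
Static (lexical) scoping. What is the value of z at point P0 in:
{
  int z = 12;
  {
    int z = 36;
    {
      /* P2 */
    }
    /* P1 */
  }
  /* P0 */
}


z declared in the same block as P0
z = 12


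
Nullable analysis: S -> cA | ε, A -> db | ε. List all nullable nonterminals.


A nonterminal is nullable iff some alternative derives ε (directly, or every symbol in it is nullable)
Nullable: {A, S}


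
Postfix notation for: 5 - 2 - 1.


Left to right (same or higher precedence on left)
Postfix: 5 2 - 1 -


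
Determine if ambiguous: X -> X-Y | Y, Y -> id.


precedence layered via separate nonterminal Y: deterministic
Unambiguous


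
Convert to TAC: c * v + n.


Break into single-operator statements:
t1 = c * v
t2 = t1 + n


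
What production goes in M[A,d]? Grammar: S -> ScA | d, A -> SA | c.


For [A, d]: 'd' ∈ FIRST(SA)
Entry: A -> SA


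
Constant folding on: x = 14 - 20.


14 - 20 = -6 at compile time
Optimized: x = -6


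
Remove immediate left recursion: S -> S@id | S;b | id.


Left-recursive alternatives: S@id, S;b; non-recursive: id
Introduce S': S -> idS', S' -> @idS' | ;bS' | ε


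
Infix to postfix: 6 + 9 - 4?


Left to right (same or higher precedence on left)
Postfix: 6 9 + 4 -


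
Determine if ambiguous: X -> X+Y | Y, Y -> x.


precedence layered via separate nonterminal Y: deterministic
Unambiguous


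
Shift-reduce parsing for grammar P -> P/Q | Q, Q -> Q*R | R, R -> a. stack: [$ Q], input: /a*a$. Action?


lookahead ∉ {*} so Q won't extend; reduce P -> Q
Action: reduce (P -> Q)


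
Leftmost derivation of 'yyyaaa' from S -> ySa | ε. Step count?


Derivation: S => ySa => yySaa => yyySaaa => yyyaaa
Steps: 4


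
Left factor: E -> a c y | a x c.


Common prefix: 'a'
Factored: E -> a E', E' -> c y | x c


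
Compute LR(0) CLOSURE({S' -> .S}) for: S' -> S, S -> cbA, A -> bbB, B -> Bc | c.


Start: S' -> .S
For each item with dot before a nonterminal B, add B -> .γ for every B-production
Closure: [S' -> .S, S -> .cbA]


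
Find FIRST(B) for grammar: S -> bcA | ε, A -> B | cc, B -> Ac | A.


Per alternative of B: FIRST(Ac) = {c}; FIRST(A) = {c}
FIRST(B) = {c}


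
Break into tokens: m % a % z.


Scan left to right, longest-match per lexeme
Tokens: ID(m), OP(%), ID(a), OP(%), ID(z)


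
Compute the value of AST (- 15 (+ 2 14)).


Evaluate inner: (+ 2 14) = 16
Evaluate root: (- 15 16) = -1
Result: -1


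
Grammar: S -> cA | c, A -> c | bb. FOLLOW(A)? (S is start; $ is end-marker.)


$ ∈ FOLLOW(S). For each A -> αBβ: add FIRST(β)\{ε} to FOLLOW(B); if β nullable, add FOLLOW(A).
FOLLOW(A) = {$}


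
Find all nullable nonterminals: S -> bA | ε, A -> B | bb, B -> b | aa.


A nonterminal is nullable iff some alternative derives ε (directly, or every symbol in it is nullable)
Nullable: {S}
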